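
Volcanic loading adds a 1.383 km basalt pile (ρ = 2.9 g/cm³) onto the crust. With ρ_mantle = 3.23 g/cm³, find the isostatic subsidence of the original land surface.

1.24 km

Subaerial loading: s = t ρ_load / ρ_m.
s = 1.383 km × 2.9/3.23 = 1.24 km.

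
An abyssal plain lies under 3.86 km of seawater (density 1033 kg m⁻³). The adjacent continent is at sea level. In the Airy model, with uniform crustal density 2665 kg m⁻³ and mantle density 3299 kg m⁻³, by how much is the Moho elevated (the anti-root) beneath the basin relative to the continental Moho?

9.94 km

For local isostatic compensation: replacing crust with seawater at the top is compensated by replacing crust with mantle at the base: d (ρ_c − ρ_w) = a (ρ_m − ρ_c).
a = d (ρ_c − ρ_w)/(ρ_m − ρ_c) = 3.86 km × 1632/634 = 9.94 km.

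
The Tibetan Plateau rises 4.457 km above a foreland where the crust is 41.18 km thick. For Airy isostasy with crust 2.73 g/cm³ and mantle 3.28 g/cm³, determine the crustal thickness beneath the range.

67.8 km

Root depth r = h ρ_c / (ρ_m − ρ_c) = 4.457 km × 2.73 / 0.55 = 22.12 km.
Total thickness = T + h + r = 41.18 km + 4.457 km + 22.12 km = 67.8 km.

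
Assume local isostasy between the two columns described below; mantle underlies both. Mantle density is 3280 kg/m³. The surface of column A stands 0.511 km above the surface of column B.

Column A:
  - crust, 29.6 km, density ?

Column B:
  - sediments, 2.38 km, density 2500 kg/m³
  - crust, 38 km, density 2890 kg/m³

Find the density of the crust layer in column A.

2660 kg/m³

Take the compensation level at the base of the deeper column (depth z_c below the surface of column A) and equate Σ ρ_i t_i down to z_c; mantle fills any gap and the z_c terms cancel.
Column A: 29.6×ρ + (z_c − 29.6)×3280
Column B: 0.511×0 + 2.38×2500 + 38×2890 + (z_c − 0.511 − 40.38)×3280
The z_c×3280 term appears on both sides and cancels. Collect the known terms of each column as K = Σ(ρt)_known − 3280 × (depth of known layers): K_A = 0 − 3280×29.6 = −97088; K_B = 115770 − 3280×(0.511 + 40.38) = −18352.48.
Balance: K_A + 29.6×ρ = K_B, so ρ = (K_B − K_A)/29.6 = 78735.5/29.6 = 2660 kg/m³.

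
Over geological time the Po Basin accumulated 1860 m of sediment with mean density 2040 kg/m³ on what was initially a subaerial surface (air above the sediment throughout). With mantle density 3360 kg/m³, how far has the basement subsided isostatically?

Subaerial load: s = t ρ_sed / ρ_m = 1860 m × 2040/3360 = 1130 m.

1130 m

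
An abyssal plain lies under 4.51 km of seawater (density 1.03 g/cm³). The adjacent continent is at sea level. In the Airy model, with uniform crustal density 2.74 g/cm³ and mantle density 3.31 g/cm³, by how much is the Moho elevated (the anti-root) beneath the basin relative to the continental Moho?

In Airy isostatic equilibrium: replacing crust with seawater at the top is compensated by replacing crust with mantle at the base: d (ρ_c − ρ_w) = a (ρ_m − ρ_c).
a = d (ρ_c − ρ_w)/(ρ_m − ρ_c) = 4.51 km × 1.71/0.57 = 13.5 km.

13.5 km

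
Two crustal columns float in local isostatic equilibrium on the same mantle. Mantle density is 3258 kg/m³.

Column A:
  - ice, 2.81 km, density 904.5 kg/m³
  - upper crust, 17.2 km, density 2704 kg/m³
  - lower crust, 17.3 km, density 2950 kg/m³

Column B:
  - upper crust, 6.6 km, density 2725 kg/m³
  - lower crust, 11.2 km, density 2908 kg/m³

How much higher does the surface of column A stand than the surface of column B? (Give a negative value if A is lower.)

4.31 km

For any compensation level in the mantle, the mantle terms cancel and isostasy reduces to e = (Σt_A − Σt_B) − (Σ(ρt)_A − Σ(ρt)_B) / ρ_m.
Σt_A = 37.31 km; Σt_B = 17.8 km; Σ(ρt)_A = 100085.445; Σ(ρt)_B = 50554.6 (in km·kg/m³).
e = (37.31 − 17.8) − (100085.445 − 50554.6) / 3258 = 4.31 km.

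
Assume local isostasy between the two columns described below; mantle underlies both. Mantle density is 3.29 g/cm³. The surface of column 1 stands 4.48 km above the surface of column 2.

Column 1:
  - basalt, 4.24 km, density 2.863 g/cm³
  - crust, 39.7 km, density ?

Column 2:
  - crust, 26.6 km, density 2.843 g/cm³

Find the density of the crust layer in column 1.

2.66 g/cm³

Take the compensation level at the base of the deeper column (depth z_c below the surface of column 1) and equate Σ ρ_i t_i down to z_c; mantle fills any gap and the z_c terms cancel.
Column 1: 4.24×2.863 + 39.7×ρ + (z_c − 43.94)×3.29
Column 2: 4.48×0 + 26.6×2.843 + (z_c − 4.48 − 26.6)×3.29
The z_c×3.29 term appears on both sides and cancels. Collect the known terms of each column as K = Σ(ρt)_known − 3.29 × (depth of known layers): K_1 = 12.13912 − 3.29×43.94 = −132.42348; K_2 = 75.6238 − 3.29×(4.48 + 26.6) = −26.6294.
Balance: K_1 + 39.7×ρ = K_2, so ρ = (K_2 − K_1)/39.7 = 105.794/39.7 = 2.66 g/cm³.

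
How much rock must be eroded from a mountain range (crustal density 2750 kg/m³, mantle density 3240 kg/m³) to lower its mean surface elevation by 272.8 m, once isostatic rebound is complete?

1800 m

Net drop Δ = e − u = e − e ρ_c/ρ_m = e (ρ_m − ρ_c)/ρ_m.
e = Δ ρ_m/(ρ_m − ρ_c) = 272.8 m × 3240/490 = 1800 m.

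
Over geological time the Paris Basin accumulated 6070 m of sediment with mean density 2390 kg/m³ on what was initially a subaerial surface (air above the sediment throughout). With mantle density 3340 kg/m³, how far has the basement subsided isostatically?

Subaerial load: s = t ρ_sed / ρ_m = 6070 m × 2390/3340 = 4340 m.

4340 m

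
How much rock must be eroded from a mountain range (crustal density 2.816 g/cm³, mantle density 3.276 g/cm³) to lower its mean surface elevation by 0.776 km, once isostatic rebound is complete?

5.53 km

Net drop Δ = e − u = e − e ρ_c/ρ_m = e (ρ_m − ρ_c)/ρ_m.
e = Δ ρ_m/(ρ_m − ρ_c) = 0.776 km × 3.276/0.46 = 5.53 km.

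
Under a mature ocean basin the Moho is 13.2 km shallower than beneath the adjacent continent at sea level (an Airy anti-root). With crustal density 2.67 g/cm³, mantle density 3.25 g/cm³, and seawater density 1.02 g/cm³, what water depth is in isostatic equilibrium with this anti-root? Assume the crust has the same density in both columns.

Replacing a thickness d of crust by seawater at the top must be balanced by replacing crust with mantle at the base: d (ρ_c − ρ_w) = a (ρ_m − ρ_c).
d = a (ρ_m − ρ_c)/(ρ_c − ρ_w) = 13.2 km × 0.58/1.65 = 4.64 km.

4.64 km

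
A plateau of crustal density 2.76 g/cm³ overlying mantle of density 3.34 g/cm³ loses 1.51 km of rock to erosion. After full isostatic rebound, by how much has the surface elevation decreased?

Rebound u = e ρ_c/ρ_m = 1.51 km × 2.76/3.34 = 1.248 km.
Net surface drop = e − u = 1.51 km − 1.248 km = e (ρ_m − ρ_c)/ρ_m = 0.262 km.

0.262 km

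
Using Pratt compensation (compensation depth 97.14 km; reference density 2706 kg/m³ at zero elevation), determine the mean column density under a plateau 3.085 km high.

Pratt balance: ρ_ref D = ρ (D + h).
ρ = ρ_ref D/(D + h) = 2706 × 97.14 km/(97.14 km + 3.085 km) = 2620 kg/m³.

2620 kg/m³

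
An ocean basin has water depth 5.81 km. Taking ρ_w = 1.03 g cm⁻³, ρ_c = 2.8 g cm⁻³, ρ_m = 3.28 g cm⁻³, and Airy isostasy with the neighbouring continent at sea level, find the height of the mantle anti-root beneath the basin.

21.4 km

By Archimedes' principle applied to the lithosphere: replacing crust with seawater at the top is compensated by replacing crust with mantle at the base: d (ρ_c − ρ_w) = a (ρ_m − ρ_c).
a = d (ρ_c − ρ_w)/(ρ_m − ρ_c) = 5.81 km × 1.77/0.48 = 21.4 km.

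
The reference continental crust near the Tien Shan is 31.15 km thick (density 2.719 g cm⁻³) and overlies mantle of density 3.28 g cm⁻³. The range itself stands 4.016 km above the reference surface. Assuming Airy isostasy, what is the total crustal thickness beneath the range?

54.6 km

Root depth r = h ρ_c / (ρ_m − ρ_c) = 4.016 km × 2.719 / 0.561 = 19.46 km.
Total thickness = T + h + r = 31.15 km + 4.016 km + 19.46 km = 54.6 km.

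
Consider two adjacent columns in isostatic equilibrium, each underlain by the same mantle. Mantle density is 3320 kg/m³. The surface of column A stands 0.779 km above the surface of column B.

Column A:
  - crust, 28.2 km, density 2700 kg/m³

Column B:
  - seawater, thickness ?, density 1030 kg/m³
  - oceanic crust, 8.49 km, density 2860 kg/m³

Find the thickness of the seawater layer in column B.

Take the compensation level at the base of the deeper column (depth z_c below the surface of column A) and equate Σ ρ_i t_i down to z_c; mantle fills any gap and the z_c terms cancel.
Column A: 28.2×2700 + (z_c − 28.2)×3320
Column B: 0.779×0 + x×1030 + 8.49×2860 + (z_c − 0.779 − 8.49 − x)×3320
The z_c×3320 term appears on both sides and cancels. Collect the known terms of each column as K = Σ(ρt)_known − 3320 × (depth of known layers): K_A = 76140 − 3320×28.2 = −17484; K_B = 24281.4 − 3320×(0.779 + 8.49) = −6491.68.
Balance: K_A = K_B − x×(3320 − 1030), so x = (K_B − K_A)/(3320 − 1030) = 10992.3/2290 = 4.8 km.

4.8 km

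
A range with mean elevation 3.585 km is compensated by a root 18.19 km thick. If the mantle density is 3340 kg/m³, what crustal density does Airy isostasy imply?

2790 kg/m³

ρ_c h = (ρ_m − ρ_c) r → ρ_c (h + r) = ρ_m r → ρ_c = ρ_m r / (h + r).
ρ_c = 3340 × 18.19 km / (3.585 km + 18.19 km) = 2790 kg/m³.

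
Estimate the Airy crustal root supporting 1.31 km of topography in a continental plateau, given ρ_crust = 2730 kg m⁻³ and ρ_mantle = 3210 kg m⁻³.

In Airy isostatic equilibrium: the weight of the topography is balanced by the buoyancy of the root, ρ_c h = (ρ_m − ρ_c) r.
r = h · ρ_c / (ρ_m − ρ_c) = 1.31 km × 2730 / (3210 − 2730) = 7.45 km.

7.45 km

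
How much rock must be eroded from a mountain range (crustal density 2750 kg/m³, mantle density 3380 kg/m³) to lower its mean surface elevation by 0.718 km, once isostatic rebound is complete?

3.85 km

Net drop Δ = e − u = e − e ρ_c/ρ_m = e (ρ_m − ρ_c)/ρ_m.
e = Δ ρ_m/(ρ_m − ρ_c) = 0.718 km × 3380/630 = 3.85 km.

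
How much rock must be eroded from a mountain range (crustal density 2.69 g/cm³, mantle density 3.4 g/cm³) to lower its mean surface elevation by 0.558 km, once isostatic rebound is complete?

2.67 km

Net drop Δ = e − u = e − e ρ_c/ρ_m = e (ρ_m − ρ_c)/ρ_m.
e = Δ ρ_m/(ρ_m − ρ_c) = 0.558 km × 3.4/0.71 = 2.67 km.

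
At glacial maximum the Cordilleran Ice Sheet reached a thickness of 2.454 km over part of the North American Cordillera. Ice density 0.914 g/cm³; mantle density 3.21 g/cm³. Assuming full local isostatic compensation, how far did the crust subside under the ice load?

0.699 km

Equating mass per unit area of the two columns: the ice load ρ_ice t is balanced by mantle displaced below, ρ_m s.
s = t ρ_ice / ρ_m = 2.454 km × 0.914/3.21 = 0.699 km.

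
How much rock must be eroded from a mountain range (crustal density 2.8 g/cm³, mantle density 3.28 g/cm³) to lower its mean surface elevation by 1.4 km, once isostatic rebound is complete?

9.57 km

Net drop Δ = e − u = e − e ρ_c/ρ_m = e (ρ_m − ρ_c)/ρ_m.
e = Δ ρ_m/(ρ_m − ρ_c) = 1.4 km × 3.28/0.48 = 9.57 km.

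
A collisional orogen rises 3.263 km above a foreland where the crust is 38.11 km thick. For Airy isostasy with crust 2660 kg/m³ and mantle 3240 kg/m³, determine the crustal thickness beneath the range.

56.3 km

Root depth r = h ρ_c / (ρ_m − ρ_c) = 3.263 km × 2660 / 580 = 14.96 km.
Total thickness = T + h + r = 38.11 km + 3.263 km + 14.96 km = 56.3 km.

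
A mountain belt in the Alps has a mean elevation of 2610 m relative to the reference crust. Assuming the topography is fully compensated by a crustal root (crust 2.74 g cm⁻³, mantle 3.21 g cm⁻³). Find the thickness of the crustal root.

15200 m

Equating mass per unit area of the two columns: the weight of the topography is balanced by the buoyancy of the root, ρ_c h = (ρ_m − ρ_c) r.
r = h · ρ_c / (ρ_m − ρ_c) = 2610 m × 2.74 / (3.21 − 2.74) = 15200 m.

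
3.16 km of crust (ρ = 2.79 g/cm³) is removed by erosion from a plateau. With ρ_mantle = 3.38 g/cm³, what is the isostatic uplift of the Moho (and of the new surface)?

Unloading: uplift u = e ρ_c/ρ_m = 3.16 km × 2.79/3.38 = 2.61 km.

2.61 km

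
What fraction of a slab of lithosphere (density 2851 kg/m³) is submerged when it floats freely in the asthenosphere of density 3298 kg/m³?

Submerged fraction = ρ_obj/ρ_fluid = 2851/3298 = 86.4%.

86.4%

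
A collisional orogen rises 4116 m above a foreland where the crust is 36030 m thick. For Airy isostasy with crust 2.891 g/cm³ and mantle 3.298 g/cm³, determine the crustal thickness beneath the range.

Root depth r = h ρ_c / (ρ_m − ρ_c) = 4116 m × 2.891 / 0.407 = 29240 m.
Total thickness = T + h + r = 36030 m + 4116 m + 29240 m = 69400 m.

69400 m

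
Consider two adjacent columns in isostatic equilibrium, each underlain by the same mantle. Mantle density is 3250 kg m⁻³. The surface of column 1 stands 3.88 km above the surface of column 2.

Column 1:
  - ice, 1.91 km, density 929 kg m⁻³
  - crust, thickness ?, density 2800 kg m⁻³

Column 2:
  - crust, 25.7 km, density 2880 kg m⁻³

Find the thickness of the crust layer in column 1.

Take the compensation level at the base of the deeper column (depth z_c below the surface of column 1) and equate Σ ρ_i t_i down to z_c; mantle fills any gap and the z_c terms cancel.
Column 1: 1.91×929 + x×2800 + (z_c − 1.91 − x)×3250
Column 2: 3.88×0 + 25.7×2880 + (z_c − 3.88 − 25.7)×3250
The z_c×3250 term appears on both sides and cancels. Collect the known terms of each column as K = Σ(ρt)_known − 3250 × (depth of known layers): K_1 = 1774.39 − 3250×1.91 = −4433.11; K_2 = 74016 − 3250×(3.88 + 25.7) = −22119.
Balance: K_1 − x×(3250 − 2800) = K_2, so x = (K_1 − K_2)/(3250 − 2800) = 17685.9/450 = 39.3 km.

39.3 km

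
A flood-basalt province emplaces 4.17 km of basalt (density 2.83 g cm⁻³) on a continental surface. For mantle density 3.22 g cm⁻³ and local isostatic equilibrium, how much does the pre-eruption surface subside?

Subaerial loading: s = t ρ_load / ρ_m.
s = 4.17 km × 2.83/3.22 = 3.66 km.

3.66 km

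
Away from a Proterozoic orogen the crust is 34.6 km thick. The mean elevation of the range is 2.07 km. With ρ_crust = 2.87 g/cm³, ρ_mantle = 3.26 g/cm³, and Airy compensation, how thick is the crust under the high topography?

51.9 km

Root depth r = h ρ_c / (ρ_m − ρ_c) = 2.07 km × 2.87 / 0.39 = 15.23 km.
Total thickness = T + h + r = 34.6 km + 2.07 km + 15.23 km = 51.9 km.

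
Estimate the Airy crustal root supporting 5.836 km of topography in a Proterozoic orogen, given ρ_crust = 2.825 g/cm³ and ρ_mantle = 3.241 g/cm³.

For local isostatic compensation: the weight of the topography is balanced by the buoyancy of the root, ρ_c h = (ρ_m − ρ_c) r.
r = h · ρ_c / (ρ_m − ρ_c) = 5.836 km × 2.825 / (3.241 − 2.825) = 39.6 km.

39.6 km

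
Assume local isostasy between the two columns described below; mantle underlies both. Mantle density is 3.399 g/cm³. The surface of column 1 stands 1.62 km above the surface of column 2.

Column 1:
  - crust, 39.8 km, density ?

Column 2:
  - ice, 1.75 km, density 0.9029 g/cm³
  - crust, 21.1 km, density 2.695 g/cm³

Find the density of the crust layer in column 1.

Take the compensation level at the base of the deeper column (depth z_c below the surface of column 1) and equate Σ ρ_i t_i down to z_c; mantle fills any gap and the z_c terms cancel.
Column 1: 39.8×ρ + (z_c − 39.8)×3.399
Column 2: 1.62×0 + 1.75×0.9029 + 21.1×2.695 + (z_c − 1.62 − 22.85)×3.399
The z_c×3.399 term appears on both sides and cancels. Collect the known terms of each column as K = Σ(ρt)_known − 3.399 × (depth of known layers): K_1 = 0 − 3.399×39.8 = −135.2802; K_2 = 58.444575 − 3.399×(1.62 + 22.85) = −24.728955.
Balance: K_1 + 39.8×ρ = K_2, so ρ = (K_2 − K_1)/39.8 = 110.551/39.8 = 2.78 g/cm³.

2.78 g/cm³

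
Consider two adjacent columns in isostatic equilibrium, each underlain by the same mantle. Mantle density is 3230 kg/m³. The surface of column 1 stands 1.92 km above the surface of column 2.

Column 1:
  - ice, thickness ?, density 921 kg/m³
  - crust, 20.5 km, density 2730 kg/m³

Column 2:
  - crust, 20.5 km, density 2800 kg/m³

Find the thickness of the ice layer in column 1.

Take the compensation level at the base of the deeper column (depth z_c below the surface of column 1) and equate Σ ρ_i t_i down to z_c; mantle fills any gap and the z_c terms cancel.
Column 1: x×921 + 20.5×2730 + (z_c − 20.5 − x)×3230
Column 2: 1.92×0 + 20.5×2800 + (z_c − 1.92 − 20.5)×3230
The z_c×3230 term appears on both sides and cancels. Collect the known terms of each column as K = Σ(ρt)_known − 3230 × (depth of known layers): K_1 = 55965 − 3230×20.5 = −10250; K_2 = 57400 − 3230×(1.92 + 20.5) = −15016.6.
Balance: K_1 − x×(3230 − 921) = K_2, so x = (K_1 − K_2)/(3230 − 921) = 4766.6/2309 = 2.06 km.

2.06 km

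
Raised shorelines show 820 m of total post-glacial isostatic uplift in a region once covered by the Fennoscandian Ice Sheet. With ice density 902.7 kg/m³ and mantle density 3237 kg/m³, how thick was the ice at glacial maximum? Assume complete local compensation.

2940 m

u = t ρ_ice/ρ_m → t = u ρ_m/ρ_ice = 820 m × 3237/902.7 = 2940 m.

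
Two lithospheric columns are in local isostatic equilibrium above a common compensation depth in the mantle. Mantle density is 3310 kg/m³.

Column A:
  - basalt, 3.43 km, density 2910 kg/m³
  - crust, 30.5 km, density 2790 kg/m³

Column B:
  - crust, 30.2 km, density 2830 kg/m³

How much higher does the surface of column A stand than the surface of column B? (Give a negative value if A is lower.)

For any compensation level in the mantle, the mantle terms cancel and isostasy reduces to e = (Σt_A − Σt_B) − (Σ(ρt)_A − Σ(ρt)_B) / ρ_m.
Σt_A = 33.93 km; Σt_B = 30.2 km; Σ(ρt)_A = 95076.3; Σ(ρt)_B = 85466 (in km·kg/m³).
e = (33.93 − 30.2) − (95076.3 − 85466) / 3310 = 0.827 km.

0.827 km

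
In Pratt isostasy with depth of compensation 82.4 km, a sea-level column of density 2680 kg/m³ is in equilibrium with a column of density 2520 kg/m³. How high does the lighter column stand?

5.23 km

ρ_ref D = ρ (D + h) → h = D (ρ_ref − ρ)/ρ.
h = 82.4 km × (2680 − 2520)/2520 = 5.23 km.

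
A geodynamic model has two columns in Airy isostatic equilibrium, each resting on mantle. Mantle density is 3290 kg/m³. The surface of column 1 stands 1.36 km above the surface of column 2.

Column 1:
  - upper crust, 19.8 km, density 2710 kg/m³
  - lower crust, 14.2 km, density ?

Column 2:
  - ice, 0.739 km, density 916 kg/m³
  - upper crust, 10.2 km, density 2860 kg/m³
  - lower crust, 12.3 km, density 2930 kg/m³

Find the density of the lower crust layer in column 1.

3040 kg/m³

Take the compensation level at the base of the deeper column (depth z_c below the surface of column 1) and equate Σ ρ_i t_i down to z_c; mantle fills any gap and the z_c terms cancel.
Column 1: 19.8×2710 + 14.2×ρ + (z_c − 34)×3290
Column 2: 1.36×0 + 0.739×916 + 10.2×2860 + 12.3×2930 + (z_c − 1.36 − 23.239)×3290
The z_c×3290 term appears on both sides and cancels. Collect the known terms of each column as K = Σ(ρt)_known − 3290 × (depth of known layers): K_1 = 53658 − 3290×34 = −58202; K_2 = 65887.924 − 3290×(1.36 + 23.239) = −15042.786.
Balance: K_1 + 14.2×ρ = K_2, so ρ = (K_2 − K_1)/14.2 = 43159.2/14.2 = 3040 kg/m³.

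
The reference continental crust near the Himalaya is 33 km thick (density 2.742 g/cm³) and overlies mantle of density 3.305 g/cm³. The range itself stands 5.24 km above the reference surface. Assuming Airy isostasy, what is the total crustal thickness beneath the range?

63.8 km

Root depth r = h ρ_c / (ρ_m − ρ_c) = 5.24 km × 2.742 / 0.563 = 25.52 km.
Total thickness = T + h + r = 33 km + 5.24 km + 25.52 km = 63.8 km.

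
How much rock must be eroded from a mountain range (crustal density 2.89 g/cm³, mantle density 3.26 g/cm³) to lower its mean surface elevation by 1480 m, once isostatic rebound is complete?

13000 m

Net drop Δ = e − u = e − e ρ_c/ρ_m = e (ρ_m − ρ_c)/ρ_m.
e = Δ ρ_m/(ρ_m − ρ_c) = 1480 m × 3.26/0.37 = 13000 m.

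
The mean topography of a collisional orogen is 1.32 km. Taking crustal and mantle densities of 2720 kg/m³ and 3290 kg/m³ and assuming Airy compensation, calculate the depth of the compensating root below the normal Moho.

6.3 km

By Archimedes' principle applied to the lithosphere: the weight of the topography is balanced by the buoyancy of the root, ρ_c h = (ρ_m − ρ_c) r.
r = h · ρ_c / (ρ_m − ρ_c) = 1.32 km × 2720 / (3290 − 2720) = 6.3 km.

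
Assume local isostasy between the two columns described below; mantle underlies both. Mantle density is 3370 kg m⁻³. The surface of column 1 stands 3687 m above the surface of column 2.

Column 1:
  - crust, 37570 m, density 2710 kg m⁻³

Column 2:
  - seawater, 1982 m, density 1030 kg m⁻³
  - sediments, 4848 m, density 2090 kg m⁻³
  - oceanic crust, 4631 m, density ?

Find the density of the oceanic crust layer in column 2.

3040 kg m⁻³

Take the compensation level at the base of the deeper column (depth z_c below the surface of column 1) and equate Σ ρ_i t_i down to z_c; mantle fills any gap and the z_c terms cancel.
Column 1: 37570×2710 + (z_c − 37570)×3370
Column 2: 3687×0 + 1982×1030 + 4848×2090 + 4631×ρ + (z_c − 3687 − 11461)×3370
The z_c×3370 term appears on both sides and cancels. Collect the known terms of each column as K = Σ(ρt)_known − 3370 × (depth of known layers): K_1 = 101814700 − 3370×37570 = −24796200; K_2 = 12173780 − 3370×(3687 + 11461) = −38874980.
Balance: K_1 = K_2 + 4631×ρ, so ρ = (K_1 − K_2)/4631 = 14078800/4631 = 3040 kg m⁻³.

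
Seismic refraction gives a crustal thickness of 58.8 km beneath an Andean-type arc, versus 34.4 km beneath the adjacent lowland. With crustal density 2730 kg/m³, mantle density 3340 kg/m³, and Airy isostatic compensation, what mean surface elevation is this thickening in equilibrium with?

4.46 km

Excess crust Δ = 58.8 km − 34.4 km = 24.4 km, split between elevation h and root r with h + r = Δ.
Airy balance ρ_c h = (ρ_m − ρ_c) r gives r = h ρ_c/(ρ_m − ρ_c), so h (1 + ρ_c/(ρ_m − ρ_c)) = Δ, i.e. h = Δ (ρ_m − ρ_c)/ρ_m.
h = 24.4 km × 610/3340 = 4.46 km.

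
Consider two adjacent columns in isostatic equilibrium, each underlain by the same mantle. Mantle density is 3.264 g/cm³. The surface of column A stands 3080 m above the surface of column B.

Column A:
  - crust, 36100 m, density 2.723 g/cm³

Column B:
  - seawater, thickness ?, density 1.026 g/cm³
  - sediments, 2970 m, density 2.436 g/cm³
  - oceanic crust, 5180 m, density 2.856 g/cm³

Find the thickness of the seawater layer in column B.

Take the compensation level at the base of the deeper column (depth z_c below the surface of column A) and equate Σ ρ_i t_i down to z_c; mantle fills any gap and the z_c terms cancel.
Column A: 36100×2.723 + (z_c − 36100)×3.264
Column B: 3080×0 + x×1.026 + 2970×2.436 + 5180×2.856 + (z_c − 3080 − 8150 − x)×3.264
The z_c×3.264 term appears on both sides and cancels. Collect the known terms of each column as K = Σ(ρt)_known − 3.264 × (depth of known layers): K_A = 98300.3 − 3.264×36100 = −19530.1; K_B = 22029 − 3.264×(3080 + 8150) = −14625.72.
Balance: K_A = K_B − x×(3.264 − 1.026), so x = (K_B − K_A)/(3.264 − 1.026) = 4904.38/2.238 = 2190 m.

2190 m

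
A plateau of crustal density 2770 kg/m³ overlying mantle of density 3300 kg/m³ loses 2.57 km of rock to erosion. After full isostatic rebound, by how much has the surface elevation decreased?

0.413 km

Rebound u = e ρ_c/ρ_m = 2.57 km × 2770/3300 = 2.157 km.
Net surface drop = e − u = 2.57 km − 2.157 km = e (ρ_m − ρ_c)/ρ_m = 0.413 km.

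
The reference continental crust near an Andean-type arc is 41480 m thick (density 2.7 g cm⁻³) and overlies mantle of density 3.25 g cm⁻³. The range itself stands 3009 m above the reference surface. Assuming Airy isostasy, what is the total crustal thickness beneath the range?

59300 m

Root depth r = h ρ_c / (ρ_m − ρ_c) = 3009 m × 2.7 / 0.55 = 14770 m.
Total thickness = T + h + r = 41480 m + 3009 m + 14770 m = 59300 m.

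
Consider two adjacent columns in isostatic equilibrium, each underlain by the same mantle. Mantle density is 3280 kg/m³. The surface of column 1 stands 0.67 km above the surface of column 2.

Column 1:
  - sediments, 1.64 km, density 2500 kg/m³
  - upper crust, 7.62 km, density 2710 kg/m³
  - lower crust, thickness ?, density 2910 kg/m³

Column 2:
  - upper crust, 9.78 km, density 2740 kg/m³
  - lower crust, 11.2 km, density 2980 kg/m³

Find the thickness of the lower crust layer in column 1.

14.1 km

Take the compensation level at the base of the deeper column (depth z_c below the surface of column 1) and equate Σ ρ_i t_i down to z_c; mantle fills any gap and the z_c terms cancel.
Column 1: 1.64×2500 + 7.62×2710 + x×2910 + (z_c − 9.26 − x)×3280
Column 2: 0.67×0 + 9.78×2740 + 11.2×2980 + (z_c − 0.67 − 20.98)×3280
The z_c×3280 term appears on both sides and cancels. Collect the known terms of each column as K = Σ(ρt)_known − 3280 × (depth of known layers): K_1 = 24750.2 − 3280×9.26 = −5622.6; K_2 = 60173.2 − 3280×(0.67 + 20.98) = −10838.8.
Balance: K_1 − x×(3280 − 2910) = K_2, so x = (K_1 − K_2)/(3280 − 2910) = 5216.2/370 = 14.1 km.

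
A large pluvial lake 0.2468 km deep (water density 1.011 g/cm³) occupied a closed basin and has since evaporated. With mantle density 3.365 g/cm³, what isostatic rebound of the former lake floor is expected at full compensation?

0.0742 km

u = d ρ_w/ρ_m = 0.2468 km × 1.011/3.365 = 0.0742 km.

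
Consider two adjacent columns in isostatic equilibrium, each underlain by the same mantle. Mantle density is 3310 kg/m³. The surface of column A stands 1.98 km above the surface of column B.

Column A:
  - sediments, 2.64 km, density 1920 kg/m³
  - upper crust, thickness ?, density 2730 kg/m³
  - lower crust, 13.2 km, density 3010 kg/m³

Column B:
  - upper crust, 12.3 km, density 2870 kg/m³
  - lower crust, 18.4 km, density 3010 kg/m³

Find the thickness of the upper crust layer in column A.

17 km

Take the compensation level at the base of the deeper column (depth z_c below the surface of column A) and equate Σ ρ_i t_i down to z_c; mantle fills any gap and the z_c terms cancel.
Column A: 2.64×1920 + x×2730 + 13.2×3010 + (z_c − 15.84 − x)×3310
Column B: 1.98×0 + 12.3×2870 + 18.4×3010 + (z_c − 1.98 − 30.7)×3310
The z_c×3310 term appears on both sides and cancels. Collect the known terms of each column as K = Σ(ρt)_known − 3310 × (depth of known layers): K_A = 44800.8 − 3310×15.84 = −7629.6; K_B = 90685 − 3310×(1.98 + 30.7) = −17485.8.
Balance: K_A − x×(3310 − 2730) = K_B, so x = (K_A − K_B)/(3310 − 2730) = 9856.2/580 = 17 km.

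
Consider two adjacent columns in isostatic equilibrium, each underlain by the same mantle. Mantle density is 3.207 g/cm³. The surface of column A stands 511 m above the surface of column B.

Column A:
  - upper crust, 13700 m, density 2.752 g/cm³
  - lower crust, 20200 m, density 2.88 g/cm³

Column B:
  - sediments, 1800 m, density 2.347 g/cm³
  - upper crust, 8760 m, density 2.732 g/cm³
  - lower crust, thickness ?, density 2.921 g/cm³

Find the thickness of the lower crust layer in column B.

19200 m

Take the compensation level at the base of the deeper column (depth z_c below the surface of column A) and equate Σ ρ_i t_i down to z_c; mantle fills any gap and the z_c terms cancel.
Column A: 13700×2.752 + 20200×2.88 + (z_c − 33900)×3.207
Column B: 511×0 + 1800×2.347 + 8760×2.732 + x×2.921 + (z_c − 511 − 10560 − x)×3.207
The z_c×3.207 term appears on both sides and cancels. Collect the known terms of each column as K = Σ(ρt)_known − 3.207 × (depth of known layers): K_A = 95878.4 − 3.207×33900 = −12838.9; K_B = 28156.92 − 3.207×(511 + 10560) = −7347.777.
Balance: K_A = K_B − x×(3.207 − 2.921), so x = (K_B − K_A)/(3.207 − 2.921) = 5491.12/0.286 = 19200 m.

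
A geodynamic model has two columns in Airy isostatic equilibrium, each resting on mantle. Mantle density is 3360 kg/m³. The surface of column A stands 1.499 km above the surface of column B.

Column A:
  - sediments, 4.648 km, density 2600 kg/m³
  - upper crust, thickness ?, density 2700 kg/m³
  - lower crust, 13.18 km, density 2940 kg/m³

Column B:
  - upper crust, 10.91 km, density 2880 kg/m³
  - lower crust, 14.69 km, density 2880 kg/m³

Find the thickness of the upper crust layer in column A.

12.5 km

Take the compensation level at the base of the deeper column (depth z_c below the surface of column A) and equate Σ ρ_i t_i down to z_c; mantle fills any gap and the z_c terms cancel.
Column A: 4.648×2600 + x×2700 + 13.18×2940 + (z_c − 17.828 − x)×3360
Column B: 1.499×0 + 10.91×2880 + 14.69×2880 + (z_c − 1.499 − 25.6)×3360
The z_c×3360 term appears on both sides and cancels. Collect the known terms of each column as K = Σ(ρt)_known − 3360 × (depth of known layers): K_A = 50834 − 3360×17.828 = −9068.08; K_B = 73728 − 3360×(1.499 + 25.6) = −17324.64.
Balance: K_A − x×(3360 − 2700) = K_B, so x = (K_A − K_B)/(3360 − 2700) = 8256.56/660 = 12.5 km.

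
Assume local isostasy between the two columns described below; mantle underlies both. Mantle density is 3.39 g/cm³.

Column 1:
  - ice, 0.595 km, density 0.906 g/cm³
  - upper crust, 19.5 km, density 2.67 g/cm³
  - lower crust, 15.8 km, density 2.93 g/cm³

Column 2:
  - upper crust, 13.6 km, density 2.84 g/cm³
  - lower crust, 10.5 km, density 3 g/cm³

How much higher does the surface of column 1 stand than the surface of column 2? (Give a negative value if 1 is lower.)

For any compensation level in the mantle, the mantle terms cancel and isostasy reduces to e = (Σt_1 − Σt_2) − (Σ(ρt)_1 − Σ(ρt)_2) / ρ_m.
Σt_1 = 35.895 km; Σt_2 = 24.1 km; Σ(ρt)_1 = 98.89807; Σ(ρt)_2 = 70.124 (in km·g/cm³).
e = (35.895 − 24.1) − (98.89807 − 70.124) / 3.39 = 3.31 km.

3.31 km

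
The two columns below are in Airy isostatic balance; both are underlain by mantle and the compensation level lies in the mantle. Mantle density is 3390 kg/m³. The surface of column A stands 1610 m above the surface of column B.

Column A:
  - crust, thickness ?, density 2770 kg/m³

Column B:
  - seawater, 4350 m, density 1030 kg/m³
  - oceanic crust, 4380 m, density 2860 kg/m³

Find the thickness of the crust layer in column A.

Take the compensation level at the base of the deeper column (depth z_c below the surface of column A) and equate Σ ρ_i t_i down to z_c; mantle fills any gap and the z_c terms cancel.
Column A: x×2770 + (z_c − 0 − x)×3390
Column B: 1610×0 + 4350×1030 + 4380×2860 + (z_c − 1610 − 8730)×3390
The z_c×3390 term appears on both sides and cancels. Collect the known terms of each column as K = Σ(ρt)_known − 3390 × (depth of known layers): K_A = 0 − 3390×0 = 0; K_B = 17007300 − 3390×(1610 + 8730) = −18045300.
Balance: K_A − x×(3390 − 2770) = K_B, so x = (K_A − K_B)/(3390 − 2770) = 18045300/620 = 29100 m.

29100 m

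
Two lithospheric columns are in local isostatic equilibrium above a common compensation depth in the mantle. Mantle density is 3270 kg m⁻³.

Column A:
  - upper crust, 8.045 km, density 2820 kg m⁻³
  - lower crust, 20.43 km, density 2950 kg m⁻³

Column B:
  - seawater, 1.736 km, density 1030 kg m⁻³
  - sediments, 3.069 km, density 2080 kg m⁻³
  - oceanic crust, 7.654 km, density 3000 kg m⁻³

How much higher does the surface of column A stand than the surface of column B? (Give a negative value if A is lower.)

0.168 km

For any compensation level in the mantle, the mantle terms cancel and isostasy reduces to e = (Σt_A − Σt_B) − (Σ(ρt)_A − Σ(ρt)_B) / ρ_m.
Σt_A = 28.475 km; Σt_B = 12.459 km; Σ(ρt)_A = 82955.4; Σ(ρt)_B = 31133.6 (in km·kg m⁻³).
e = (28.475 − 12.459) − (82955.4 − 31133.6) / 3270 = 0.168 km.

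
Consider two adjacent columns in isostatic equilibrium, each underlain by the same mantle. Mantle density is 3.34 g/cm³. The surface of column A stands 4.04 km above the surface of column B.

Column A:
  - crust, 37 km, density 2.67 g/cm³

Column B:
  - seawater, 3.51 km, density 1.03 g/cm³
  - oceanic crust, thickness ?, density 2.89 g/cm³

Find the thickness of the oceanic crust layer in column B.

Take the compensation level at the base of the deeper column (depth z_c below the surface of column A) and equate Σ ρ_i t_i down to z_c; mantle fills any gap and the z_c terms cancel.
Column A: 37×2.67 + (z_c − 37)×3.34
Column B: 4.04×0 + 3.51×1.03 + x×2.89 + (z_c − 4.04 − 3.51 − x)×3.34
The z_c×3.34 term appears on both sides and cancels. Collect the known terms of each column as K = Σ(ρt)_known − 3.34 × (depth of known layers): K_A = 98.79 − 3.34×37 = −24.79; K_B = 3.6153 − 3.34×(4.04 + 3.51) = −21.6017.
Balance: K_A = K_B − x×(3.34 − 2.89), so x = (K_B − K_A)/(3.34 − 2.89) = 3.1883/0.45 = 7.09 km.

7.09 km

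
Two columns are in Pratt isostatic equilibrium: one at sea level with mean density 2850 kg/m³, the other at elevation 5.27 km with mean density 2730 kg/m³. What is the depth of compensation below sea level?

ρ_ref D = ρ (D + h) → D (ρ_ref − ρ) = ρ h.
D = ρ h/(ρ_ref − ρ) = 2730 × 5.27 km/(2850 − 2730) = 120 km.

120 km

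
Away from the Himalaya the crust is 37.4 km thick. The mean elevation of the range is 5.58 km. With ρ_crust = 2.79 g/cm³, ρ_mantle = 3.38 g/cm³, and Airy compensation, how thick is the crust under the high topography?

Root depth r = h ρ_c / (ρ_m − ρ_c) = 5.58 km × 2.79 / 0.59 = 26.39 km.
Total thickness = T + h + r = 37.4 km + 5.58 km + 26.39 km = 69.4 km.

69.4 km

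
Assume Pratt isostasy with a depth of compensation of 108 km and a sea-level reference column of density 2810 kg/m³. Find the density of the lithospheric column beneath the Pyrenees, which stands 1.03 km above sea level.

2780 kg/m³

Pratt balance: ρ_ref D = ρ (D + h).
ρ = ρ_ref D/(D + h) = 2810 × 108 km/(108 km + 1.03 km) = 2780 kg/m³.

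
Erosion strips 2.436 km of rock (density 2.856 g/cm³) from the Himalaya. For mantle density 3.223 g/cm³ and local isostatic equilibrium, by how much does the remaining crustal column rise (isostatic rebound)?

Unloading: uplift u = e ρ_c/ρ_m = 2.436 km × 2.856/3.223 = 2.16 km.

2.16 km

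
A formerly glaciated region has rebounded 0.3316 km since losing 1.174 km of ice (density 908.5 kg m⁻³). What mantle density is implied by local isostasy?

3220 kg m⁻³

ρ_m = ρ_ice t / u = 908.5 × 1.174 km/0.3316 km = 3220 kg m⁻³.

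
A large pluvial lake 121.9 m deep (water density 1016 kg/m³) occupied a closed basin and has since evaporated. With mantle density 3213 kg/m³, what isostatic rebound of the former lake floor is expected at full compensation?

38.5 m

u = d ρ_w/ρ_m = 121.9 m × 1016/3213 = 38.5 m.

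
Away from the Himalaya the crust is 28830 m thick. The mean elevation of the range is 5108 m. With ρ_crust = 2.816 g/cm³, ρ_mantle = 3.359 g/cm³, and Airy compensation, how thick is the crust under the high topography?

Root depth r = h ρ_c / (ρ_m − ρ_c) = 5108 m × 2.816 / 0.543 = 26490 m.
Total thickness = T + h + r = 28830 m + 5108 m + 26490 m = 60400 m.

60400 m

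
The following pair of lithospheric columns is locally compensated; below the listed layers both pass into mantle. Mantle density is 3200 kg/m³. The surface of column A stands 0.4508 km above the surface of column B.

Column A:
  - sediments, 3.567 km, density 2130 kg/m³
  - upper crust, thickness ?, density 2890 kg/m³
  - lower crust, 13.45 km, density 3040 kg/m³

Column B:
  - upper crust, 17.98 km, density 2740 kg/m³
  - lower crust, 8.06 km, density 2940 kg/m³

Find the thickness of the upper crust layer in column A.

18.8 km

Take the compensation level at the base of the deeper column (depth z_c below the surface of column A) and equate Σ ρ_i t_i down to z_c; mantle fills any gap and the z_c terms cancel.
Column A: 3.567×2130 + x×2890 + 13.45×3040 + (z_c − 17.017 − x)×3200
Column B: 0.4508×0 + 17.98×2740 + 8.06×2940 + (z_c − 0.4508 − 26.04)×3200
The z_c×3200 term appears on both sides and cancels. Collect the known terms of each column as K = Σ(ρt)_known − 3200 × (depth of known layers): K_A = 48485.71 − 3200×17.017 = −5968.69; K_B = 72961.6 − 3200×(0.4508 + 26.04) = −11808.96.
Balance: K_A − x×(3200 − 2890) = K_B, so x = (K_A − K_B)/(3200 − 2890) = 5840.27/310 = 18.8 km.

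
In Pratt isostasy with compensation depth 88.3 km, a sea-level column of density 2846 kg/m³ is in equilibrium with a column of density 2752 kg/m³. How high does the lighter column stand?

ρ_ref D = ρ (D + h) → h = D (ρ_ref − ρ)/ρ.
h = 88.3 km × (2846 − 2752)/2752 = 3.02 km.

3.02 km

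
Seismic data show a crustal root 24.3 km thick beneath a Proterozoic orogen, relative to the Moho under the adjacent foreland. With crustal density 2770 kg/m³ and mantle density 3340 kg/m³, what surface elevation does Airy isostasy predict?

In Airy isostatic equilibrium: ρ_c h = (ρ_m − ρ_c) r.
h = r (ρ_m − ρ_c) / ρ_c = 24.3 km × (3340 − 2770) / 2770 = 5 km.

5 km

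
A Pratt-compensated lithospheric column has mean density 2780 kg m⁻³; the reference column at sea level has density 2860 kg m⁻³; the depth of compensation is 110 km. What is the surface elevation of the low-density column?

3.17 km

ρ_ref D = ρ (D + h) → h = D (ρ_ref − ρ)/ρ.
h = 110 km × (2860 − 2780)/2780 = 3.17 km.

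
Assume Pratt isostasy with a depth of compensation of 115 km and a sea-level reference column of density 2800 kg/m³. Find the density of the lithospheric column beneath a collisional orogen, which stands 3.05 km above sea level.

2730 kg/m³

Pratt balance: ρ_ref D = ρ (D + h).
ρ = ρ_ref D/(D + h) = 2800 × 115 km/(115 km + 3.05 km) = 2730 kg/m³.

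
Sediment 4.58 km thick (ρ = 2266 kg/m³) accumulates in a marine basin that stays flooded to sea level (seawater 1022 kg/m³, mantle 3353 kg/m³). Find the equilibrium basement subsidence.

Submarine loading: the sediment displaces seawater, and the subsidence is in turn flooded, so s (ρ_m − ρ_w) = t (ρ_sed − ρ_w).
s = 4.58 km × (2266 − 1022) / (3353 − 1022) = 2.44 km.

2.44 km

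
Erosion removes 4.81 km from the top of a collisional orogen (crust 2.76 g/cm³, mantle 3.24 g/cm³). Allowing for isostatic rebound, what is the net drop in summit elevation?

Rebound u = e ρ_c/ρ_m = 4.81 km × 2.76/3.24 = 4.097 km.
Net surface drop = e − u = 4.81 km − 4.097 km = e (ρ_m − ρ_c)/ρ_m = 0.713 km.

0.713 km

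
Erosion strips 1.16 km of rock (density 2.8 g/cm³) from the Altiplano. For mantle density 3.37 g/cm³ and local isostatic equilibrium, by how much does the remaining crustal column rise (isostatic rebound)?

0.964 km

Unloading: uplift u = e ρ_c/ρ_m = 1.16 km × 2.8/3.37 = 0.964 km.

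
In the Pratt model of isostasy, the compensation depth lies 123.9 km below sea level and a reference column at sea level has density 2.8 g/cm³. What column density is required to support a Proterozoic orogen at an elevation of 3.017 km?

Pratt balance: ρ_ref D = ρ (D + h).
ρ = ρ_ref D/(D + h) = 2.8 × 123.9 km/(123.9 km + 3.017 km) = 2.73 g/cm³.

2.73 g/cm³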